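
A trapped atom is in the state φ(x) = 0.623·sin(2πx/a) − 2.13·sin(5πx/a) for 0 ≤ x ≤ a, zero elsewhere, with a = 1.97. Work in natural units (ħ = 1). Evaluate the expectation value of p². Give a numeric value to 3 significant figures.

59.4

p² φ = −ħ² d²φ/dx²; ⟨p²⟩ = −ħ² ∫ φ*·φ'' dx / ∫|φ|² dx.
d²/dx² sin(jπx/a) = −(jπ/a)²·sin(jπx/a); on 0 ≤ x ≤ a, ∫sin²(jπx/a) dx = a/2 and ∫sin(jπx/a)·sin(lπx/a) dx = 0 for j ≠ l, so only diagonal terms survive in ∫|φ|² and ∫φ·φ″; ∫φ·φ′ dx = [φ²/2] between the walls = 0.
State is unnormalized: ∫|φ|² dx = 4.8512, and ∫φ*·(−ħ² φ'') dx = 288.01, so ⟨p²⟩ = 288.01 / 4.8512.
⟨p²⟩ = 59.369.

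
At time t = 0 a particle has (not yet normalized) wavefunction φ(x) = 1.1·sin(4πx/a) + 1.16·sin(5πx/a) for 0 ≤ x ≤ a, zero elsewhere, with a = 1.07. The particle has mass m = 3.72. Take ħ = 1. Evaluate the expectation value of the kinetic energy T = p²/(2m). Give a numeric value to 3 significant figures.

T = −(ħ²/2m) d²/dx², so ⟨T⟩ = −(ħ²/2m) ∫ φ*·φ'' dx / ∫|φ|² dx; with m = 3.72.
d²/dx² sin(jπx/a) = −(jπ/a)²·sin(jπx/a); on 0 ≤ x ≤ a, ∫sin²(jπx/a) dx = a/2 and ∫sin(jπx/a)·sin(lπx/a) dx = 0 for j ≠ l, so only diagonal terms survive in ∫|φ|² and ∫φ·φ″; ∫φ·φ′ dx = [φ²/2] between the walls = 0.
State is unnormalized: ∫|φ|² dx = 1.3672, and ∫φ*·(−ħ²/2m · φ'') dx = 32.854, so ⟨T⟩ = 32.854 / 1.3672.
⟨T⟩ = 24.029.

24.0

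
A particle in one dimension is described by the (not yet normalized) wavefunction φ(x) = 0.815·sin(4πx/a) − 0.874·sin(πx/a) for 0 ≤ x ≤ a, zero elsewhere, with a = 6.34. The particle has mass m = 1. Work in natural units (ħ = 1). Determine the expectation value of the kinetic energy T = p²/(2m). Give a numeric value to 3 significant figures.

0.979

T = −(ħ²/2m) d²/dx², so ⟨T⟩ = −(ħ²/2m) ∫ φ*·φ'' dx / ∫|φ|² dx; with m = 1.
d²/dx² sin(jπx/a) = −(jπ/a)²·sin(jπx/a); on 0 ≤ x ≤ a, ∫sin²(jπx/a) dx = a/2 and ∫sin(jπx/a)·sin(lπx/a) dx = 0 for j ≠ l, so only diagonal terms survive in ∫|φ|² and ∫φ·φ″; ∫φ·φ′ dx = [φ²/2] between the walls = 0.
State is unnormalized: ∫|φ|² dx = 4.5271, and ∫φ*·(−ħ²/2m · φ'') dx = 4.4333, so ⟨T⟩ = 4.4333 / 4.5271.
⟨T⟩ = 0.97929.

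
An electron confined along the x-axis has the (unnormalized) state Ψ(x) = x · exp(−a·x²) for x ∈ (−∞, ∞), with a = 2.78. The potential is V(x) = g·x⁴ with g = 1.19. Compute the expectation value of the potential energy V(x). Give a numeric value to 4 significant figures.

0.1444

⟨V⟩ = ∫ V(x)·|Ψ|² dx / ∫|Ψ|² dx.
Expand each integrand as polynomial × e^(−2ax²) and use ∫x^(2j)·e^(−2ax²) dx = (2j−1)!!/(4a)^j · √(π/(2a)), odd powers → 0; here √(π/(2a)) = 0.75169.
State is unnormalized: ∫|Ψ|² dx = 0.067598, and ∫Ψ*·V(x)·Ψ dx = 0.0097580, so ⟨V⟩ = 0.0097580 / 0.067598.
⟨V⟩ = 0.14435.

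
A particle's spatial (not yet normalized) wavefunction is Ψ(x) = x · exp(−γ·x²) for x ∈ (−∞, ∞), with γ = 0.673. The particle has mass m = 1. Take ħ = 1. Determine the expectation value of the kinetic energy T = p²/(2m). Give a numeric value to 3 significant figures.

1.01

T = −(ħ²/2m) d²/dx², so ⟨T⟩ = −(ħ²/2m) ∫ Ψ*·Ψ'' dx / ∫|Ψ|² dx; with m = 1.
Expand each integrand as polynomial × e^(−2γx²) and use ∫x^(2j)·e^(−2γx²) dx = (2j−1)!!/(4γ)^j · √(π/(2γ)), odd powers → 0; here √(π/(2γ)) = 1.5278. Differentiate with the product rule, d/dx e^(−γx²) = −2γx·e^(−γx²).
State is unnormalized: ∫|Ψ|² dx = 0.56752, and ∫Ψ*·(−ħ²/2m · Ψ'') dx = 0.57291, so ⟨T⟩ = 0.57291 / 0.56752.
⟨T⟩ = 1.0095.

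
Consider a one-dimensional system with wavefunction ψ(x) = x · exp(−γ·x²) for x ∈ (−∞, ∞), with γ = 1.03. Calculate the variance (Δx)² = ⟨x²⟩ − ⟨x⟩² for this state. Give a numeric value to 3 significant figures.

Compute ⟨x⟩ and ⟨x²⟩ separately, then (Δx)² = ⟨x²⟩ − ⟨x⟩².
Expand each integrand as polynomial × e^(−2γx²) and use ∫x^(2j)·e^(−2γx²) dx = (2j−1)!!/(4γ)^j · √(π/(2γ)), odd powers → 0; here √(π/(2γ)) = 1.2349.
Normalization: ∫|ψ|² dx = 0.29974.
⟨x⟩ = 0.0000 and ⟨x²⟩ = 0.72816.
(Δx)² = 0.72816 − (0.0000)² = 0.72816.

0.728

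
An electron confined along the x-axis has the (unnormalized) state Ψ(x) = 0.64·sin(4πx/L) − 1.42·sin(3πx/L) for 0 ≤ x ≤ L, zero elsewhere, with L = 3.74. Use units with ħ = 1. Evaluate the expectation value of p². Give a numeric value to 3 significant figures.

7.18

p² Ψ = −ħ² d²Ψ/dx²; ⟨p²⟩ = −ħ² ∫ Ψ*·Ψ'' dx / ∫|Ψ|² dx.
d²/dx² sin(jπx/L) = −(jπ/L)²·sin(jπx/L); on 0 ≤ x ≤ L, ∫sin²(jπx/L) dx = L/2 and ∫sin(jπx/L)·sin(lπx/L) dx = 0 for j ≠ l, so only diagonal terms survive in ∫|Ψ|² and ∫Ψ·Ψ″; ∫Ψ·Ψ′ dx = [Ψ²/2] between the walls = 0.
State is unnormalized: ∫|Ψ|² dx = 4.5366, and ∫Ψ*·(−ħ² Ψ'') dx = 32.592, so ⟨p²⟩ = 32.592 / 4.5366.
⟨p²⟩ = 7.1843.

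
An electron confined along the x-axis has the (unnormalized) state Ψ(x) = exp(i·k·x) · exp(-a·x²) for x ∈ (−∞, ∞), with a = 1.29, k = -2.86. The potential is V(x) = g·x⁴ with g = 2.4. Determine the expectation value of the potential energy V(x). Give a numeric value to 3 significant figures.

⟨V⟩ = ∫ V(x)·|Ψ|² dx / ∫|Ψ|² dx.
Gaussian moments: ∫x^(2j)·e^(−2ax²) dx = (2j−1)!!/(4a)^j · √(π/(2a)), odd powers integrate to 0; here √(π/(2a)) = 1.1035.
State is unnormalized: ∫|Ψ|² dx = 1.1035, and ∫Ψ*·V(x)·Ψ dx = 0.29840, so ⟨V⟩ = 0.29840 / 1.1035.
⟨V⟩ = 0.27042.

0.270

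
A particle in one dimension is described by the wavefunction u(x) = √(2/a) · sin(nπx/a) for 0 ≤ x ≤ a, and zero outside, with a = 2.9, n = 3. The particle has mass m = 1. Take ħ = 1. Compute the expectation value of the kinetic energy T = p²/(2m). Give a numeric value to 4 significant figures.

5.281

T = −(ħ²/2m) d²/dx², so ⟨T⟩ = −(ħ²/2m) ∫ u*·u'' dx; with m = 1.
d/dx sin(nπx/a) = (nπ/a)·cos(nπx/a) and d²/dx² sin(nπx/a) = −(nπ/a)²·sin(nπx/a); on 0 ≤ x ≤ a, ∫sin²(nπx/a) dx = a/2 and ∫sin(nπx/a)·cos(nπx/a) dx = 0.
⟨T⟩ = 5.2810.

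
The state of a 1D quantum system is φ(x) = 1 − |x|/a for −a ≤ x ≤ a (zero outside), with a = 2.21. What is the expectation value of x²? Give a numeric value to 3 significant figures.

0.488

⟨x²⟩ = ∫ x²·|φ|² dx / ∫|φ|² dx (integrals over the domain).
φ is even, so ∫ over [−a, a] = 2∫₀ᵃ with φ = 1 − x/a there: ∫₀ᵃ (1 − x/a)² dx = a/3, ∫₀ᵃ x²(1 − x/a)² dx = a³/30, ∫₀ᵃ x⁴(1 − x/a)² dx = a⁵/105.
State is unnormalized: ∫|φ|² dx = 1.4733, and ∫φ*·x²·φ dx = 0.71959, so ⟨x²⟩ = 0.71959 / 1.4733.
⟨x²⟩ = 0.48841.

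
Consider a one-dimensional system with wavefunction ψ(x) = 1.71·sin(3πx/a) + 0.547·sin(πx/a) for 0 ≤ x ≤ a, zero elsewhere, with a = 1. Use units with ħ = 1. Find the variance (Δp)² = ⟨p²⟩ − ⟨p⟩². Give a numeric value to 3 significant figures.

81.5

Compute ⟨p⟩ and ⟨p²⟩ separately; (Δp)² = ⟨p²⟩ − ⟨p⟩².
d²/dx² sin(jπx/a) = −(jπ/a)²·sin(jπx/a); on 0 ≤ x ≤ a, ∫sin²(jπx/a) dx = a/2 and ∫sin(jπx/a)·sin(lπx/a) dx = 0 for j ≠ l, so only diagonal terms survive in ∫|ψ|² and ∫ψ·ψ″; ∫ψ·ψ′ dx = [ψ²/2] between the walls = 0.
Normalization: ∫|ψ|² dx = 1.6117.
⟨p⟩ = 0.0000 and ⟨p²⟩ = 81.497.
(Δp)² = 81.497 − (0.0000)² = 81.497.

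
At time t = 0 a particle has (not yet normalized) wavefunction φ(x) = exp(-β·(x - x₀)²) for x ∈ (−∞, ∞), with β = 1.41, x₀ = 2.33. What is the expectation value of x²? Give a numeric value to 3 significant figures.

⟨x²⟩ = ∫ x²·|φ|² dx / ∫|φ|² dx (integrals over the domain).
Gaussian moments (u = x − x₀): ∫u^(2j)·e^(−2βu²) du = (2j−1)!!/(4β)^j · √(π/(2β)), odd powers integrate to 0; here √(π/(2β)) = 1.0555.
State is unnormalized: ∫|φ|² dx = 1.0555, and ∫φ*·x²·φ dx = 5.9172, so ⟨x²⟩ = 5.9172 / 1.0555.
⟨x²⟩ = 5.6062.

5.61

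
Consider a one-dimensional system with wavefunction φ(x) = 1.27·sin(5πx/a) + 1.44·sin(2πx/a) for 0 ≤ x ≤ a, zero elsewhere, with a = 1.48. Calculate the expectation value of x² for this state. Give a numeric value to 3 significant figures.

0.673

⟨x²⟩ = ∫ x²·|φ|² dx / ∫|φ|² dx (integrals over the domain).
On 0 ≤ x ≤ a (j ≠ l): ∫sin²(jπx/a) dx = a/2, ∫sin(jπx/a)·sin(lπx/a) dx = 0; diagonal moments ∫x·sin²(jπx/a) dx = a²/4, ∫x²·sin²(jπx/a) dx = a³·(1/6 − 1/(4j²π²)); cross terms ∫x·sin(jπx/a)·sin(lπx/a) dx = 0 for j + l even and −4jla²/(π²(j² − l²)²) for j + l odd, ∫x²·sin(jπx/a)·sin(lπx/a) dx = (−1)^(j+l)·4jla³/(π²(j² − l²)²); higher powers the same way via product-to-sum and parts.
State is unnormalized: ∫|φ|² dx = 2.7280, and ∫φ*·x²·φ dx = 1.8350, so ⟨x²⟩ = 1.8350 / 2.7280.
⟨x²⟩ = 0.67264.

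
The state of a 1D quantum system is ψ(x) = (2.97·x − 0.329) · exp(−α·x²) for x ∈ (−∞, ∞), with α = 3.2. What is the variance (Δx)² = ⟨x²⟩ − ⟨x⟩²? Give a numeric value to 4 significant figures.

Compute ⟨x⟩ and ⟨x²⟩ separately, then (Δx)² = ⟨x²⟩ − ⟨x⟩².
Expand each integrand as polynomial × e^(−2αx²) and use ∫x^(2j)·e^(−2αx²) dx = (2j−1)!!/(4α)^j · √(π/(2α)), odd powers → 0; here √(π/(2α)) = 0.70062.
Normalization: ∫|ψ|² dx = 0.55866.
⟨x⟩ = -0.19147 and ⟨x²⟩ = 0.21316.
(Δx)² = 0.21316 − (-0.19147)² = 0.17650.

0.1765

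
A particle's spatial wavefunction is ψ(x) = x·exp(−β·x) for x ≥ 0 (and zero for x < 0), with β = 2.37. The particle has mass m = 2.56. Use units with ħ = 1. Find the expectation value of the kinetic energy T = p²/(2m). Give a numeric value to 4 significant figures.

T = −(ħ²/2m) d²/dx², so ⟨T⟩ = −(ħ²/2m) ∫ ψ*·ψ'' dx / ∫|ψ|² dx; with m = 2.56.
Differentiate x·exp(−β·x) with the product rule; every integrand then reduces to terms xʲ·e^(−2βx) on [0, ∞), with ∫₀^∞ xʲ·e^(−2βx) dx = j!/(2β)^(j+1).
State is unnormalized: ∫|ψ|² dx = 0.018780, and ∫ψ*·(−ħ²/2m · ψ'') dx = 0.020603, so ⟨T⟩ = 0.020603 / 0.018780.
⟨T⟩ = 1.0971.

1.097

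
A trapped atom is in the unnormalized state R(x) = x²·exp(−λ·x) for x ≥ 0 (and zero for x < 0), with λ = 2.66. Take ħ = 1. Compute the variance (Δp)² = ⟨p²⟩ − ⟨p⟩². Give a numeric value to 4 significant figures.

2.359

Compute ⟨p⟩ and ⟨p²⟩ separately; (Δp)² = ⟨p²⟩ − ⟨p⟩².
Differentiate x²·exp(−λ·x) with the product rule; every integrand then reduces to terms xʲ·e^(−2λx) on [0, ∞), with ∫₀^∞ xʲ·e^(−2λx) dx = j!/(2λ)^(j+1).
Normalization: ∫|R|² dx = 0.0056319.
⟨p⟩ = 0.0000 and ⟨p²⟩ = 2.3585.
(Δp)² = 2.3585 − (0.0000)² = 2.3585.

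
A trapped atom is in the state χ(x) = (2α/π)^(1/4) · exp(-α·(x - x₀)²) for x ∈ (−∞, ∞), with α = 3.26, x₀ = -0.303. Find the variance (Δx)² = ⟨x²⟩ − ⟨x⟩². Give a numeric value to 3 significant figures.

0.0767

Compute ⟨x⟩ and ⟨x²⟩ separately, then (Δx)² = ⟨x²⟩ − ⟨x⟩².
Gaussian moments (u = x − x₀): ∫u^(2j)·e^(−2αu²) du = (2j−1)!!/(4α)^j · √(π/(2α)), odd powers integrate to 0; here √(π/(2α)) = 0.69415.
⟨x⟩ = -0.30300 and ⟨x²⟩ = 0.16850.
(Δx)² = 0.16850 − (-0.30300)² = 0.076687.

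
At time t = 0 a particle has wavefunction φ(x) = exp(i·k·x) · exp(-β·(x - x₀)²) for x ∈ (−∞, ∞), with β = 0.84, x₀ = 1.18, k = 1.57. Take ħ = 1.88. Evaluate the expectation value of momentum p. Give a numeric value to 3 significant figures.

2.95

p φ = −iħ dφ/dx; then ⟨p⟩ = ∫ φ*·(pφ) dx / ∫|φ|² dx.
Gaussian moments (u = x − x₀): ∫u^(2j)·e^(−2βu²) du = (2j−1)!!/(4β)^j · √(π/(2β)), odd powers integrate to 0; here √(π/(2β)) = 1.3675. Derivatives: φ′ = (ik − 2βu)·φ, φ″ = ((ik − 2βu)² − 2β)·φ; the odd-in-u pieces drop out.
State is unnormalized: ∫|φ|² dx = 1.3675, and ∫φ*·(−iħ φ') dx = 4.0362, so ⟨p⟩ = 4.0362 / 1.3675.
⟨p⟩ = 2.9516.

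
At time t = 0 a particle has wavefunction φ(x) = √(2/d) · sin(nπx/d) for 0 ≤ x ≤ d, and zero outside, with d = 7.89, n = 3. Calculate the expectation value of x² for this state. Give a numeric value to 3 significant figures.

20.4

⟨x²⟩ = ∫ x²·|φ|² dx (integrals over the domain).
With sin²θ = (1 − cos2θ)/2 on 0 ≤ x ≤ d: ∫sin²(nπx/d) dx = d/2, ∫x·sin²(nπx/d) dx = d²/4, ∫x²·sin²(nπx/d) dx = d³·(1/6 − 1/(4n²π²)); higher powers xᵏ the same way, integrating xᵏ·cos(2nπx/d) by parts.
⟨x²⟩ = 20.400.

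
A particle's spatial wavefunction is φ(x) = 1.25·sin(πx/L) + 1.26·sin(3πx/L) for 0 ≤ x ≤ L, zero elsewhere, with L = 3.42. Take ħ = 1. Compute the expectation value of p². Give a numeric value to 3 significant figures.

4.25

p² φ = −ħ² d²φ/dx²; ⟨p²⟩ = −ħ² ∫ φ*·φ'' dx / ∫|φ|² dx.
d²/dx² sin(jπx/L) = −(jπ/L)²·sin(jπx/L); on 0 ≤ x ≤ L, ∫sin²(jπx/L) dx = L/2 and ∫sin(jπx/L)·sin(lπx/L) dx = 0 for j ≠ l, so only diagonal terms survive in ∫|φ|² and ∫φ·φ″; ∫φ·φ′ dx = [φ²/2] between the walls = 0.
State is unnormalized: ∫|φ|² dx = 5.3867, and ∫φ*·(−ħ² φ'') dx = 22.872, so ⟨p²⟩ = 22.872 / 5.3867.
⟨p²⟩ = 4.2460.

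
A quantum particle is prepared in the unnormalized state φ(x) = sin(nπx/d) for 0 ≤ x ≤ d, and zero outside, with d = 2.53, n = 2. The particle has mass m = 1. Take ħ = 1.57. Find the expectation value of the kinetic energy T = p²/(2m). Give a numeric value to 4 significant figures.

7.601

T = −(ħ²/2m) d²/dx², so ⟨T⟩ = −(ħ²/2m) ∫ φ*·φ'' dx / ∫|φ|² dx; with m = 1.
d/dx sin(nπx/d) = (nπ/d)·cos(nπx/d) and d²/dx² sin(nπx/d) = −(nπ/d)²·sin(nπx/d); on 0 ≤ x ≤ d, ∫sin²(nπx/d) dx = d/2 and ∫sin(nπx/d)·cos(nπx/d) dx = 0.
State is unnormalized: ∫|φ|² dx = 1.2650, and ∫φ*·(−ħ²/2m · φ'') dx = 9.6156, so ⟨T⟩ = 9.6156 / 1.2650.
⟨T⟩ = 7.6013.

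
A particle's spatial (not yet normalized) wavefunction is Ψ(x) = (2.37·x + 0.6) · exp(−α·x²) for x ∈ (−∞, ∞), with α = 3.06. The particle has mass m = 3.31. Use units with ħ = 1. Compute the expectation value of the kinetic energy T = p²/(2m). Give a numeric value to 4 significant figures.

0.9803

T = −(ħ²/2m) d²/dx², so ⟨T⟩ = −(ħ²/2m) ∫ Ψ*·Ψ'' dx / ∫|Ψ|² dx; with m = 3.31.
Expand each integrand as polynomial × e^(−2αx²) and use ∫x^(2j)·e^(−2αx²) dx = (2j−1)!!/(4α)^j · √(π/(2α)), odd powers → 0; here √(π/(2α)) = 0.71647. Differentiate with the product rule, d/dx e^(−αx²) = −2αx·e^(−αx²).
State is unnormalized: ∫|Ψ|² dx = 0.58672, and ∫Ψ*·(−ħ²/2m · Ψ'') dx = 0.57516, so ⟨T⟩ = 0.57516 / 0.58672.
⟨T⟩ = 0.98029.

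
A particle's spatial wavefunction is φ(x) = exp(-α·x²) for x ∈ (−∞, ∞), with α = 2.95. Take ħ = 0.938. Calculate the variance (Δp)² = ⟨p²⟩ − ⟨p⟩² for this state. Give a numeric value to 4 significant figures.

Compute ⟨p⟩ and ⟨p²⟩ separately; (Δp)² = ⟨p²⟩ − ⟨p⟩².
Gaussian moments: ∫x^(2j)·e^(−2αx²) dx = (2j−1)!!/(4α)^j · √(π/(2α)), odd powers integrate to 0; here √(π/(2α)) = 0.72971. Derivatives: d/dx e^(−αx²) = −2αx·e^(−αx²), d²/dx² e^(−αx²) = (4α²x² − 2α)·e^(−αx²).
Normalization: ∫|φ|² dx = 0.72971.
⟨p⟩ = 0.0000 and ⟨p²⟩ = 2.5955.
(Δp)² = 2.5955 − (0.0000)² = 2.5955.

2.596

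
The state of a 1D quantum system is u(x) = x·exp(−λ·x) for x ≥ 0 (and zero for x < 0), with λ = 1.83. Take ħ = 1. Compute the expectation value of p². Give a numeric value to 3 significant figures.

3.35

p² u = −ħ² d²u/dx²; ⟨p²⟩ = −ħ² ∫ u*·u'' dx / ∫|u|² dx.
Differentiate x·exp(−λ·x) with the product rule; every integrand then reduces to terms xʲ·e^(−2λx) on [0, ∞), with ∫₀^∞ xʲ·e^(−2λx) dx = j!/(2λ)^(j+1).
State is unnormalized: ∫|u|² dx = 0.040793, and ∫u*·(−ħ² u'') dx = 0.13661, so ⟨p²⟩ = 0.13661 / 0.040793.
⟨p²⟩ = 3.3489.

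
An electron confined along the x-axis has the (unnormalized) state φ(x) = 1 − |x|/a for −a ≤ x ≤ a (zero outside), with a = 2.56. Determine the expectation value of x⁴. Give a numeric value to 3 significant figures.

⟨x⁴⟩ = ∫ x⁴·|φ|² dx / ∫|φ|² dx (integrals over the domain).
φ is even, so ∫ over [−a, a] = 2∫₀ᵃ with φ = 1 − x/a there: ∫₀ᵃ (1 − x/a)² dx = a/3, ∫₀ᵃ x²(1 − x/a)² dx = a³/30, ∫₀ᵃ x⁴(1 − x/a)² dx = a⁵/105.
State is unnormalized: ∫|φ|² dx = 1.7067, and ∫φ*·x⁴·φ dx = 2.0943, so ⟨x⁴⟩ = 2.0943 / 1.7067.
⟨x⁴⟩ = 1.2271.

1.23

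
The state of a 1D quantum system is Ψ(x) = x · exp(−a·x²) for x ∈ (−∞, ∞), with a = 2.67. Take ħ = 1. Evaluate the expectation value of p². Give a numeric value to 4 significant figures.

8.010

p² Ψ = −ħ² d²Ψ/dx²; ⟨p²⟩ = −ħ² ∫ Ψ*·Ψ'' dx / ∫|Ψ|² dx.
Expand each integrand as polynomial × e^(−2ax²) and use ∫x^(2j)·e^(−2ax²) dx = (2j−1)!!/(4a)^j · √(π/(2a)), odd powers → 0; here √(π/(2a)) = 0.76702. Differentiate with the product rule, d/dx e^(−ax²) = −2ax·e^(−ax²).
State is unnormalized: ∫|Ψ|² dx = 0.071818, and ∫Ψ*·(−ħ² Ψ'') dx = 0.57526, so ⟨p²⟩ = 0.57526 / 0.071818.
⟨p²⟩ = 8.0100.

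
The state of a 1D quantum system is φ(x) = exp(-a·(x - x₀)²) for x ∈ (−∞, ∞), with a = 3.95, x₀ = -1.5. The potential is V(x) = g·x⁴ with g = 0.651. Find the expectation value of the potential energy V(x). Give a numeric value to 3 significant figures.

3.86

⟨V⟩ = ∫ V(x)·|φ|² dx / ∫|φ|² dx.
Gaussian moments (u = x − x₀): ∫u^(2j)·e^(−2au²) du = (2j−1)!!/(4a)^j · √(π/(2a)), odd powers integrate to 0; here √(π/(2a)) = 0.63061.
State is unnormalized: ∫|φ|² dx = 0.63061, and ∫φ*·V(x)·φ dx = 2.4340, so ⟨V⟩ = 2.4340 / 0.63061.
⟨V⟩ = 3.8597.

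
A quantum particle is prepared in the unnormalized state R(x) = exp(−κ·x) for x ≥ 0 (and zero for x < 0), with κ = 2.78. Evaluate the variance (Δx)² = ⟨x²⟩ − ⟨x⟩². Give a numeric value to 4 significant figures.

Compute ⟨x⟩ and ⟨x²⟩ separately, then (Δx)² = ⟨x²⟩ − ⟨x⟩².
Every integrand reduces to terms xʲ·e^(−2κx) on [0, ∞); use ∫₀^∞ xʲ·e^(−2κx) dx = j!/(2κ)^(j+1).
Normalization: ∫|R|² dx = 0.17986.
⟨x⟩ = 0.17986 and ⟨x²⟩ = 0.064696.
(Δx)² = 0.064696 − (0.17986)² = 0.032348.

0.03235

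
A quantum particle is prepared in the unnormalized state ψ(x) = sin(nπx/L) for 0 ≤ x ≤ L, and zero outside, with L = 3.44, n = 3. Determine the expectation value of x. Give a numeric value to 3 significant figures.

⟨x⟩ = ∫ x·|ψ|² dx / ∫|ψ|² dx (integrals over the domain).
With sin²θ = (1 − cos2θ)/2 on 0 ≤ x ≤ L: ∫sin²(nπx/L) dx = L/2, ∫x·sin²(nπx/L) dx = L²/4, ∫x²·sin²(nπx/L) dx = L³·(1/6 − 1/(4n²π²)); higher powers xᵏ the same way, integrating xᵏ·cos(2nπx/L) by parts.
State is unnormalized: ∫|ψ|² dx = 1.7200, and ∫ψ*·x·ψ dx = 2.9584, so ⟨x⟩ = 2.9584 / 1.7200.
⟨x⟩ = 1.7200.

1.72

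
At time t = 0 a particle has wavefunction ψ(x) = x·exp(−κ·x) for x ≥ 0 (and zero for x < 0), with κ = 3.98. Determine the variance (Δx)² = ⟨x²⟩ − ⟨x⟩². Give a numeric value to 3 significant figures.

Compute ⟨x⟩ and ⟨x²⟩ separately, then (Δx)² = ⟨x²⟩ − ⟨x⟩².
Every integrand reduces to terms xʲ·e^(−2κx) on [0, ∞); use ∫₀^∞ xʲ·e^(−2κx) dx = j!/(2κ)^(j+1).
Normalization: ∫|ψ|² dx = 0.0039654.
⟨x⟩ = 0.37688 and ⟨x²⟩ = 0.18939.
(Δx)² = 0.18939 − (0.37688)² = 0.047347.

0.0473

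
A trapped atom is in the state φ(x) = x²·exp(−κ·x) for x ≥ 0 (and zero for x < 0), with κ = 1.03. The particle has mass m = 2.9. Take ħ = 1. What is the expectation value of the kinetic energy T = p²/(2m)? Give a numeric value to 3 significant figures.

T = −(ħ²/2m) d²/dx², so ⟨T⟩ = −(ħ²/2m) ∫ φ*·φ'' dx / ∫|φ|² dx; with m = 2.9.
Differentiate x²·exp(−κ·x) with the product rule; every integrand then reduces to terms xʲ·e^(−2κx) on [0, ∞), with ∫₀^∞ xʲ·e^(−2κx) dx = j!/(2κ)^(j+1).
State is unnormalized: ∫|φ|² dx = 0.64696, and ∫φ*·(−ħ²/2m · φ'') dx = 0.039446, so ⟨T⟩ = 0.039446 / 0.64696.
⟨T⟩ = 0.060971.

0.0610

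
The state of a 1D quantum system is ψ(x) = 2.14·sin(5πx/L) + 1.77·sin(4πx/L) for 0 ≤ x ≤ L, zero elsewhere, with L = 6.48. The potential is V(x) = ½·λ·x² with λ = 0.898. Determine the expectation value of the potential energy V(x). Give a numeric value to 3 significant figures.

2.53

⟨V⟩ = ∫ V(x)·|ψ|² dx / ∫|ψ|² dx.
On 0 ≤ x ≤ L (j ≠ l): ∫sin²(jπx/L) dx = L/2, ∫sin(jπx/L)·sin(lπx/L) dx = 0; diagonal moments ∫x·sin²(jπx/L) dx = L²/4, ∫x²·sin²(jπx/L) dx = L³·(1/6 − 1/(4j²π²)); cross terms ∫x·sin(jπx/L)·sin(lπx/L) dx = 0 for j + l even and −4jlL²/(π²(j² − l²)²) for j + l odd, ∫x²·sin(jπx/L)·sin(lπx/L) dx = (−1)^(j+l)·4jlL³/(π²(j² − l²)²); higher powers the same way via product-to-sum and parts.
State is unnormalized: ∫|ψ|² dx = 24.989, and ∫ψ*·V(x)·ψ dx = 63.251, so ⟨V⟩ = 63.251 / 24.989.
⟨V⟩ = 2.5312.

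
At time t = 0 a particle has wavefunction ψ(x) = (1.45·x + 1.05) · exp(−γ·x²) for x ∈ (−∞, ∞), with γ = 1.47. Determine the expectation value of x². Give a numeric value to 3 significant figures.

⟨x²⟩ = ∫ x²·|ψ|² dx / ∫|ψ|² dx (integrals over the domain).
Expand each integrand as polynomial × e^(−2γx²) and use ∫x^(2j)·e^(−2γx²) dx = (2j−1)!!/(4γ)^j · √(π/(2γ)), odd powers → 0; here √(π/(2γ)) = 1.0337.
State is unnormalized: ∫|ψ|² dx = 1.5093, and ∫ψ*·x²·ψ dx = 0.38241, so ⟨x²⟩ = 0.38241 / 1.5093.
⟨x²⟩ = 0.25337.

0.253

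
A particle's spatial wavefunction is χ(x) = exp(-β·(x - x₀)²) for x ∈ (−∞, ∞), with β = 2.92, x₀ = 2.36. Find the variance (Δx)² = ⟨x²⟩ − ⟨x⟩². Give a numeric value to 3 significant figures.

Compute ⟨x⟩ and ⟨x²⟩ separately, then (Δx)² = ⟨x²⟩ − ⟨x⟩².
Gaussian moments (u = x − x₀): ∫u^(2j)·e^(−2βu²) du = (2j−1)!!/(4β)^j · √(π/(2β)), odd powers integrate to 0; here √(π/(2β)) = 0.73345.
Normalization: ∫|χ|² dx = 0.73345.
⟨x⟩ = 2.3600 and ⟨x²⟩ = 5.6552.
(Δx)² = 5.6552 − (2.3600)² = 0.085616.

0.0856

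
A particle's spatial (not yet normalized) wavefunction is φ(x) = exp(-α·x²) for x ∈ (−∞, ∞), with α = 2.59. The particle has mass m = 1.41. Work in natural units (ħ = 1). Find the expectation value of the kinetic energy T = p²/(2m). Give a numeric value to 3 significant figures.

0.918

T = −(ħ²/2m) d²/dx², so ⟨T⟩ = −(ħ²/2m) ∫ φ*·φ'' dx / ∫|φ|² dx; with m = 1.41.
Gaussian moments: ∫x^(2j)·e^(−2αx²) dx = (2j−1)!!/(4α)^j · √(π/(2α)), odd powers integrate to 0; here √(π/(2α)) = 0.77877. Derivatives: d/dx e^(−αx²) = −2αx·e^(−αx²), d²/dx² e^(−αx²) = (4α²x² − 2α)·e^(−αx²).
State is unnormalized: ∫|φ|² dx = 0.77877, and ∫φ*·(−ħ²/2m · φ'') dx = 0.71525, so ⟨T⟩ = 0.71525 / 0.77877.
⟨T⟩ = 0.91844.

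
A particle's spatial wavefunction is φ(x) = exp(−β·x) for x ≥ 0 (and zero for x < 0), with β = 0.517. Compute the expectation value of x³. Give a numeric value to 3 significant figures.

5.43

⟨x³⟩ = ∫ x³·|φ|² dx / ∫|φ|² dx (integrals over the domain).
Every integrand reduces to terms xʲ·e^(−2βx) on [0, ∞); use ∫₀^∞ xʲ·e^(−2βx) dx = j!/(2β)^(j+1).
State is unnormalized: ∫|φ|² dx = 0.96712, and ∫φ*·x³·φ dx = 5.2489, so ⟨x³⟩ = 5.2489 / 0.96712.
⟨x³⟩ = 5.4274.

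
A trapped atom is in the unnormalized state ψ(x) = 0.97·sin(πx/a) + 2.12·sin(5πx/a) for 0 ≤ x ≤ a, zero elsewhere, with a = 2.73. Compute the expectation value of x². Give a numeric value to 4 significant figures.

⟨x²⟩ = ∫ x²·|ψ|² dx / ∫|ψ|² dx (integrals over the domain).
On 0 ≤ x ≤ a (j ≠ l): ∫sin²(jπx/a) dx = a/2, ∫sin(jπx/a)·sin(lπx/a) dx = 0; diagonal moments ∫x·sin²(jπx/a) dx = a²/4, ∫x²·sin²(jπx/a) dx = a³·(1/6 − 1/(4j²π²)); cross terms ∫x·sin(jπx/a)·sin(lπx/a) dx = 0 for j + l even and −4jla²/(π²(j² − l²)²) for j + l odd, ∫x²·sin(jπx/a)·sin(lπx/a) dx = (−1)^(j+l)·4jla³/(π²(j² − l²)²); higher powers the same way via product-to-sum and parts.
State is unnormalized: ∫|ψ|² dx = 7.4192, and ∫ψ*·x²·ψ dx = 18.148, so ⟨x²⟩ = 18.148 / 7.4192.
⟨x²⟩ = 2.4461.

2.446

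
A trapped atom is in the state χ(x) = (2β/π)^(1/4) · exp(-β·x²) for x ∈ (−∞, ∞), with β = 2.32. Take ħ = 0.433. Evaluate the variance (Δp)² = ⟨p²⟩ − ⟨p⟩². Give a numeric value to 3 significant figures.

0.435

Compute ⟨p⟩ and ⟨p²⟩ separately; (Δp)² = ⟨p²⟩ − ⟨p⟩².
Gaussian moments: ∫x^(2j)·e^(−2βx²) dx = (2j−1)!!/(4β)^j · √(π/(2β)), odd powers integrate to 0; here √(π/(2β)) = 0.82284. Derivatives: d/dx e^(−βx²) = −2βx·e^(−βx²), d²/dx² e^(−βx²) = (4β²x² − 2β)·e^(−βx²).
⟨p⟩ = 0.0000 and ⟨p²⟩ = 0.43497.
(Δp)² = 0.43497 − (0.0000)² = 0.43497.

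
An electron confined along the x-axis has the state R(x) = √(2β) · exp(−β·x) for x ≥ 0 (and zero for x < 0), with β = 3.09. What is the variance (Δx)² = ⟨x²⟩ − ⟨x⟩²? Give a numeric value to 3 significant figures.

Compute ⟨x⟩ and ⟨x²⟩ separately, then (Δx)² = ⟨x²⟩ − ⟨x⟩².
Every integrand reduces to terms xʲ·e^(−2βx) on [0, ∞); use ∫₀^∞ xʲ·e^(−2βx) dx = j!/(2β)^(j+1).
⟨x⟩ = 0.16181 and ⟨x²⟩ = 0.052366.
(Δx)² = 0.052366 − (0.16181)² = 0.026183.

0.0262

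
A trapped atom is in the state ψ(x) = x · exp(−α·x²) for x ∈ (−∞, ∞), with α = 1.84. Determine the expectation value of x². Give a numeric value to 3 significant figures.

⟨x²⟩ = ∫ x²·|ψ|² dx / ∫|ψ|² dx (integrals over the domain).
Expand each integrand as polynomial × e^(−2αx²) and use ∫x^(2j)·e^(−2αx²) dx = (2j−1)!!/(4α)^j · √(π/(2α)), odd powers → 0; here √(π/(2α)) = 0.92396.
State is unnormalized: ∫|ψ|² dx = 0.12554, and ∫ψ*·x²·ψ dx = 0.051170, so ⟨x²⟩ = 0.051170 / 0.12554.
⟨x²⟩ = 0.40761.

0.408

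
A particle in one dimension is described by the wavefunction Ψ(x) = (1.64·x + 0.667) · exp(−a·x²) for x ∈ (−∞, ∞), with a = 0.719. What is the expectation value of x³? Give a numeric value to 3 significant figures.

⟨x³⟩ = ∫ x³·|Ψ|² dx / ∫|Ψ|² dx (integrals over the domain).
Expand each integrand as polynomial × e^(−2ax²) and use ∫x^(2j)·e^(−2ax²) dx = (2j−1)!!/(4a)^j · √(π/(2a)), odd powers → 0; here √(π/(2a)) = 1.4781.
State is unnormalized: ∫|Ψ|² dx = 2.0399, and ∫Ψ*·x³·Ψ dx = 1.1728, so ⟨x³⟩ = 1.1728 / 2.0399.
⟨x³⟩ = 0.57496.

0.575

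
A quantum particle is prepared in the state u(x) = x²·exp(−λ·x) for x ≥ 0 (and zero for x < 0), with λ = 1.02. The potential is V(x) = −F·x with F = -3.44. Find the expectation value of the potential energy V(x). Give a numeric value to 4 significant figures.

8.431

⟨V⟩ = ∫ V(x)·|u|² dx / ∫|u|² dx.
Every integrand reduces to terms xʲ·e^(−2λx) on [0, ∞); use ∫₀^∞ xʲ·e^(−2λx) dx = j!/(2λ)^(j+1).
State is unnormalized: ∫|u|² dx = 0.67930, and ∫u*·V(x)·u dx = 5.7274, so ⟨V⟩ = 5.7274 / 0.67930.
⟨V⟩ = 8.4314.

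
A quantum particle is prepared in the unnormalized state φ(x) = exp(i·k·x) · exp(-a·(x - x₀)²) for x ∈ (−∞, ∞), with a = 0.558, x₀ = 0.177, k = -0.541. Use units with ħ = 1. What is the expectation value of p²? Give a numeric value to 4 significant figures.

0.8507

p² φ = −ħ² d²φ/dx²; ⟨p²⟩ = −ħ² ∫ φ*·φ'' dx / ∫|φ|² dx.
Gaussian moments (u = x − x₀): ∫u^(2j)·e^(−2au²) du = (2j−1)!!/(4a)^j · √(π/(2a)), odd powers integrate to 0; here √(π/(2a)) = 1.6778. Derivatives: φ′ = (ik − 2au)·φ, φ″ = ((ik − 2au)² − 2a)·φ; the odd-in-u pieces drop out.
State is unnormalized: ∫|φ|² dx = 1.6778, and ∫φ*·(−ħ² φ'') dx = 1.4273, so ⟨p²⟩ = 1.4273 / 1.6778.
⟨p²⟩ = 0.85068.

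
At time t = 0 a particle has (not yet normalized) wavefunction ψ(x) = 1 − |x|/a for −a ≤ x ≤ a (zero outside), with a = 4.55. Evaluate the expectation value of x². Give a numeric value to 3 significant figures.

2.07

⟨x²⟩ = ∫ x²·|ψ|² dx / ∫|ψ|² dx (integrals over the domain).
ψ is even, so ∫ over [−a, a] = 2∫₀ᵃ with ψ = 1 − x/a there: ∫₀ᵃ (1 − x/a)² dx = a/3, ∫₀ᵃ x²(1 − x/a)² dx = a³/30, ∫₀ᵃ x⁴(1 − x/a)² dx = a⁵/105.
State is unnormalized: ∫|ψ|² dx = 3.0333, and ∫ψ*·x²·ψ dx = 6.2798, so ⟨x²⟩ = 6.2798 / 3.0333.
⟨x²⟩ = 2.0703.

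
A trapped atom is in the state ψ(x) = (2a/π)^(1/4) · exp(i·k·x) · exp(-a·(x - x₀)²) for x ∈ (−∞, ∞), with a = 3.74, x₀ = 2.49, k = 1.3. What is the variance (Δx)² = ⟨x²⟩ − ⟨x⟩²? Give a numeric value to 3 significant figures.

0.0668

Compute ⟨x⟩ and ⟨x²⟩ separately, then (Δx)² = ⟨x²⟩ − ⟨x⟩².
Gaussian moments (u = x − x₀): ∫u^(2j)·e^(−2au²) du = (2j−1)!!/(4a)^j · √(π/(2a)), odd powers integrate to 0; here √(π/(2a)) = 0.64807.
⟨x⟩ = 2.4900 and ⟨x²⟩ = 6.2669.
(Δx)² = 6.2669 − (2.4900)² = 0.066845.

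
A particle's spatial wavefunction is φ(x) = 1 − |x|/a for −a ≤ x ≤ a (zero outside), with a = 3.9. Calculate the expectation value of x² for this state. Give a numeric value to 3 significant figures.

⟨x²⟩ = ∫ x²·|φ|² dx / ∫|φ|² dx (integrals over the domain).
φ is even, so ∫ over [−a, a] = 2∫₀ᵃ with φ = 1 − x/a there: ∫₀ᵃ (1 − x/a)² dx = a/3, ∫₀ᵃ x²(1 − x/a)² dx = a³/30, ∫₀ᵃ x⁴(1 − x/a)² dx = a⁵/105.
State is unnormalized: ∫|φ|² dx = 2.6000, and ∫φ*·x²·φ dx = 3.9546, so ⟨x²⟩ = 3.9546 / 2.6000.
⟨x²⟩ = 1.5210.

1.52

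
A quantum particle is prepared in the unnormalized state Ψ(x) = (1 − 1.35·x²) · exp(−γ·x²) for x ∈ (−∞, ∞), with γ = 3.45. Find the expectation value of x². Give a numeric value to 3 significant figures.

0.0484

⟨x²⟩ = ∫ x²·|Ψ|² dx / ∫|Ψ|² dx (integrals over the domain).
Expand each integrand as polynomial × e^(−2γx²) and use ∫x^(2j)·e^(−2γx²) dx = (2j−1)!!/(4γ)^j · √(π/(2γ)), odd powers → 0; here √(π/(2γ)) = 0.67476.
State is unnormalized: ∫|Ψ|² dx = 0.56212, and ∫Ψ*·x²·Ψ dx = 0.027215, so ⟨x²⟩ = 0.027215 / 0.56212.
⟨x²⟩ = 0.048415.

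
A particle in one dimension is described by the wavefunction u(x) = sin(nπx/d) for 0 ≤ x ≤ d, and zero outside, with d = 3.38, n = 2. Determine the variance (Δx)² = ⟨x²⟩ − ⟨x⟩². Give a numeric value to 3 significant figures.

0.807

Compute ⟨x⟩ and ⟨x²⟩ separately, then (Δx)² = ⟨x²⟩ − ⟨x⟩².
With sin²θ = (1 − cos2θ)/2 on 0 ≤ x ≤ d: ∫sin²(nπx/d) dx = d/2, ∫x·sin²(nπx/d) dx = d²/4, ∫x²·sin²(nπx/d) dx = d³·(1/6 − 1/(4n²π²)); higher powers xᵏ the same way, integrating xᵏ·cos(2nπx/d) by parts.
Normalization: ∫|u|² dx = 1.6900.
⟨x⟩ = 1.6900 and ⟨x²⟩ = 3.6634.
(Δx)² = 3.6634 − (1.6900)² = 0.80734.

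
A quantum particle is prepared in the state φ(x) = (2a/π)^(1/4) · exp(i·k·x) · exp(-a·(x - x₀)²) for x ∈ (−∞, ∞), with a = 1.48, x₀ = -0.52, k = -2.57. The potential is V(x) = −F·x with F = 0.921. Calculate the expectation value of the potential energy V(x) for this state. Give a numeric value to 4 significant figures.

⟨V⟩ = ∫ V(x)·|φ|² dx.
Gaussian moments (u = x − x₀): ∫u^(2j)·e^(−2au²) du = (2j−1)!!/(4a)^j · √(π/(2a)), odd powers integrate to 0; here √(π/(2a)) = 1.0302.
⟨V⟩ = 0.47892.

0.4789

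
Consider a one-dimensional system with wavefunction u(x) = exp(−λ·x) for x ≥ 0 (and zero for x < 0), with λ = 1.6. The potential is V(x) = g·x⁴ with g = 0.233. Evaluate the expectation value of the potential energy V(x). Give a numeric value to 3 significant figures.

⟨V⟩ = ∫ V(x)·|u|² dx / ∫|u|² dx.
Every integrand reduces to terms xʲ·e^(−2λx) on [0, ∞); use ∫₀^∞ xʲ·e^(−2λx) dx = j!/(2λ)^(j+1).
State is unnormalized: ∫|u|² dx = 0.31250, and ∫u*·V(x)·u dx = 0.016665, so ⟨V⟩ = 0.016665 / 0.31250.
⟨V⟩ = 0.053329.

0.0533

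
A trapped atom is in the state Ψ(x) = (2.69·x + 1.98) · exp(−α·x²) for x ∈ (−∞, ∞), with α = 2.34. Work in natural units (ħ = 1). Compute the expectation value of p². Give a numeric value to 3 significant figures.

3.11

p² Ψ = −ħ² d²Ψ/dx²; ⟨p²⟩ = −ħ² ∫ Ψ*·Ψ'' dx / ∫|Ψ|² dx.
Expand each integrand as polynomial × e^(−2αx²) and use ∫x^(2j)·e^(−2αx²) dx = (2j−1)!!/(4α)^j · √(π/(2α)), odd powers → 0; here √(π/(2α)) = 0.81932. Differentiate with the product rule, d/dx e^(−αx²) = −2αx·e^(−αx²).
State is unnormalized: ∫|Ψ|² dx = 3.8455, and ∫Ψ*·(−ħ² Ψ'') dx = 11.963, so ⟨p²⟩ = 11.963 / 3.8455.
⟨p²⟩ = 3.1109.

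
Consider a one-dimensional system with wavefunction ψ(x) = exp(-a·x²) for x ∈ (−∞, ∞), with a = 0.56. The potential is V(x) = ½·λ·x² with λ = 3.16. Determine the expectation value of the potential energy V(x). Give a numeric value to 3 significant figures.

⟨V⟩ = ∫ V(x)·|ψ|² dx / ∫|ψ|² dx.
Gaussian moments: ∫x^(2j)·e^(−2ax²) dx = (2j−1)!!/(4a)^j · √(π/(2a)), odd powers integrate to 0; here √(π/(2a)) = 1.6748.
State is unnormalized: ∫|ψ|² dx = 1.6748, and ∫ψ*·V(x)·ψ dx = 1.1813, so ⟨V⟩ = 1.1813 / 1.6748.
⟨V⟩ = 0.70536.

0.705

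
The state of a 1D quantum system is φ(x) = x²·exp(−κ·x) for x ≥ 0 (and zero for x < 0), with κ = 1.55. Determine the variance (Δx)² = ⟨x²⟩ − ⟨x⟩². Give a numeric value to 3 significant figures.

0.520

Compute ⟨x⟩ and ⟨x²⟩ separately, then (Δx)² = ⟨x²⟩ − ⟨x⟩².
Every integrand reduces to terms xʲ·e^(−2κx) on [0, ∞); use ∫₀^∞ xʲ·e^(−2κx) dx = j!/(2κ)^(j+1).
Normalization: ∫|φ|² dx = 0.083831.
⟨x⟩ = 1.6129 and ⟨x²⟩ = 3.1217.
(Δx)² = 3.1217 − (1.6129)² = 0.52029.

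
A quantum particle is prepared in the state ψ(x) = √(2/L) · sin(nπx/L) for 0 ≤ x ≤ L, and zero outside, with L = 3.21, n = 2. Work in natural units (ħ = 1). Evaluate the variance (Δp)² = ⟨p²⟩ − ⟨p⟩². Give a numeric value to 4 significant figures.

3.831

Compute ⟨p⟩ and ⟨p²⟩ separately; (Δp)² = ⟨p²⟩ − ⟨p⟩².
d/dx sin(nπx/L) = (nπ/L)·cos(nπx/L) and d²/dx² sin(nπx/L) = −(nπ/L)²·sin(nπx/L); on 0 ≤ x ≤ L, ∫sin²(nπx/L) dx = L/2 and ∫sin(nπx/L)·cos(nπx/L) dx = 0.
⟨p⟩ = 0.0000 and ⟨p²⟩ = 3.8313.
(Δp)² = 3.8313 − (0.0000)² = 3.8313.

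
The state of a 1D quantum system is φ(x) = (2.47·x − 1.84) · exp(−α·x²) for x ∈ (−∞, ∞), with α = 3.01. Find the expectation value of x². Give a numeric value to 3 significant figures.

⟨x²⟩ = ∫ x²·|φ|² dx / ∫|φ|² dx (integrals over the domain).
Expand each integrand as polynomial × e^(−2αx²) and use ∫x^(2j)·e^(−2αx²) dx = (2j−1)!!/(4α)^j · √(π/(2α)), odd powers → 0; here √(π/(2α)) = 0.72240.
State is unnormalized: ∫|φ|² dx = 2.8118, and ∫φ*·x²·φ dx = 0.29434, so ⟨x²⟩ = 0.29434 / 2.8118.
⟨x²⟩ = 0.10468.

0.105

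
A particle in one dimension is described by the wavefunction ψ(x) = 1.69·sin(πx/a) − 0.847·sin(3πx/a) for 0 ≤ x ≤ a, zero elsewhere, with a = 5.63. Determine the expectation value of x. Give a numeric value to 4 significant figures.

⟨x⟩ = ∫ x·|ψ|² dx / ∫|ψ|² dx (integrals over the domain).
On 0 ≤ x ≤ a (j ≠ l): ∫sin²(jπx/a) dx = a/2, ∫sin(jπx/a)·sin(lπx/a) dx = 0; diagonal moments ∫x·sin²(jπx/a) dx = a²/4, ∫x²·sin²(jπx/a) dx = a³·(1/6 − 1/(4j²π²)); cross terms ∫x·sin(jπx/a)·sin(lπx/a) dx = 0 for j + l even and −4jla²/(π²(j² − l²)²) for j + l odd, ∫x²·sin(jπx/a)·sin(lπx/a) dx = (−1)^(j+l)·4jla³/(π²(j² − l²)²); higher powers the same way via product-to-sum and parts.
State is unnormalized: ∫|ψ|² dx = 10.059, and ∫ψ*·x·ψ dx = 28.317, so ⟨x⟩ = 28.317 / 10.059.
⟨x⟩ = 2.8150.

2.815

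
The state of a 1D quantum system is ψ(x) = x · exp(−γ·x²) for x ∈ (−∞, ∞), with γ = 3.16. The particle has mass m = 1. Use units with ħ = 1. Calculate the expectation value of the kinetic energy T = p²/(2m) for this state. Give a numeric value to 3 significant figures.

4.74

T = −(ħ²/2m) d²/dx², so ⟨T⟩ = −(ħ²/2m) ∫ ψ*·ψ'' dx / ∫|ψ|² dx; with m = 1.
Expand each integrand as polynomial × e^(−2γx²) and use ∫x^(2j)·e^(−2γx²) dx = (2j−1)!!/(4γ)^j · √(π/(2γ)), odd powers → 0; here √(π/(2γ)) = 0.70504. Differentiate with the product rule, d/dx e^(−γx²) = −2γx·e^(−γx²).
State is unnormalized: ∫|ψ|² dx = 0.055779, and ∫ψ*·(−ħ²/2m · ψ'') dx = 0.26439, so ⟨T⟩ = 0.26439 / 0.055779.
⟨T⟩ = 4.7400.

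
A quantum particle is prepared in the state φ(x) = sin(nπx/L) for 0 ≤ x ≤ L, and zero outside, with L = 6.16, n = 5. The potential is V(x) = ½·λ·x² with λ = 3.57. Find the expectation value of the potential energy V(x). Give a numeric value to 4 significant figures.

22.44

⟨V⟩ = ∫ V(x)·|φ|² dx / ∫|φ|² dx.
With sin²θ = (1 − cos2θ)/2 on 0 ≤ x ≤ L: ∫sin²(nπx/L) dx = L/2, ∫x·sin²(nπx/L) dx = L²/4, ∫x²·sin²(nπx/L) dx = L³·(1/6 − 1/(4n²π²)); higher powers xᵏ the same way, integrating xᵏ·cos(2nπx/L) by parts.
State is unnormalized: ∫|φ|² dx = 3.0800, and ∫φ*·V(x)·φ dx = 69.116, so ⟨V⟩ = 69.116 / 3.0800.
⟨V⟩ = 22.440.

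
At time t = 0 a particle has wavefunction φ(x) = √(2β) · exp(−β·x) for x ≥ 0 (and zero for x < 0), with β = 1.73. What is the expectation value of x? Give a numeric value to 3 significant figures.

0.289

⟨x⟩ = ∫ x·|φ|² dx (integrals over the domain).
Every integrand reduces to terms xʲ·e^(−2βx) on [0, ∞); use ∫₀^∞ xʲ·e^(−2βx) dx = j!/(2β)^(j+1).
⟨x⟩ = 0.28902.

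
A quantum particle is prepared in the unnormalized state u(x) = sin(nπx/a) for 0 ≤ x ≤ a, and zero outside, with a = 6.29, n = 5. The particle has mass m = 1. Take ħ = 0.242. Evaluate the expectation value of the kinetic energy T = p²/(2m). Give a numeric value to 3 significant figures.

0.183

T = −(ħ²/2m) d²/dx², so ⟨T⟩ = −(ħ²/2m) ∫ u*·u'' dx / ∫|u|² dx; with m = 1.
d/dx sin(nπx/a) = (nπ/a)·cos(nπx/a) and d²/dx² sin(nπx/a) = −(nπ/a)²·sin(nπx/a); on 0 ≤ x ≤ a, ∫sin²(nπx/a) dx = a/2 and ∫sin(nπx/a)·cos(nπx/a) dx = 0.
State is unnormalized: ∫|u|² dx = 3.1450, and ∫u*·(−ħ²/2m · u'') dx = 0.57433, so ⟨T⟩ = 0.57433 / 3.1450.
⟨T⟩ = 0.18262.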